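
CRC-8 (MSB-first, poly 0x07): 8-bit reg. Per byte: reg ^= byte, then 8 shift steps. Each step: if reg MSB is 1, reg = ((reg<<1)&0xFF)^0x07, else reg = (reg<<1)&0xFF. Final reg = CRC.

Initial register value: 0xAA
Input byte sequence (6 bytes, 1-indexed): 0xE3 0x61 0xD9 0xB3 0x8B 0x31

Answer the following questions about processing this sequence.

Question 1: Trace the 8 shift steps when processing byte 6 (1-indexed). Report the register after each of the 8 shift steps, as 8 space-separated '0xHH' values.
Answer: 0x38 0x70 0xE0 0xC7 0x89 0x15 0x2A 0x54

Derivation:
After byte 1 (0xE3): reg=0xF8
After byte 2 (0x61): reg=0xC6
After byte 3 (0xD9): reg=0x5D
After byte 4 (0xB3): reg=0x84
After byte 5 (0x8B): reg=0x2D
Register before byte 6: 0x2D
After XOR with byte 0x31: 0x1C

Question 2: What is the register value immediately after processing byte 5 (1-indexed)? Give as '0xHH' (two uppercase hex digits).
After byte 1 (0xE3): reg=0xF8
After byte 2 (0x61): reg=0xC6
After byte 3 (0xD9): reg=0x5D
After byte 4 (0xB3): reg=0x84
After byte 5 (0x8B): reg=0x2D

Answer: 0x2D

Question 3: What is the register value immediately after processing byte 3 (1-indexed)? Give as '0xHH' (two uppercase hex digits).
After byte 1 (0xE3): reg=0xF8
After byte 2 (0x61): reg=0xC6
After byte 3 (0xD9): reg=0x5D

Answer: 0x5D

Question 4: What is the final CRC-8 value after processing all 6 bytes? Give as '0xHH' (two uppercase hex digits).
Answer: 0x54

Derivation:
After byte 1 (0xE3): reg=0xF8
After byte 2 (0x61): reg=0xC6
After byte 3 (0xD9): reg=0x5D
After byte 4 (0xB3): reg=0x84
After byte 5 (0x8B): reg=0x2D
After byte 6 (0x31): reg=0x54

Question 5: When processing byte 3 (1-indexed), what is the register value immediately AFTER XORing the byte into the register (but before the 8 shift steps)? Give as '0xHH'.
Answer: 0x1F

Derivation:
Register before byte 3: 0xC6
Byte 3: 0xD9
0xC6 XOR 0xD9 = 0x1F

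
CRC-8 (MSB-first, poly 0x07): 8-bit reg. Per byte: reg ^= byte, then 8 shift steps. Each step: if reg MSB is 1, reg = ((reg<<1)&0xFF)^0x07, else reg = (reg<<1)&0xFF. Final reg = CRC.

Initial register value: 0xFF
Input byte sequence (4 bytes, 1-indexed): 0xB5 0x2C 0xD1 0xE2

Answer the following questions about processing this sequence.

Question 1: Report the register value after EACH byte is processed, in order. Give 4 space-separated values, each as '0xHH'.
0xF1 0x1D 0x6A 0xB1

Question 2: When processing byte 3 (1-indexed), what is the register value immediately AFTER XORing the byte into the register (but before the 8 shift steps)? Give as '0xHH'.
Register before byte 3: 0x1D
Byte 3: 0xD1
0x1D XOR 0xD1 = 0xCC

Answer: 0xCC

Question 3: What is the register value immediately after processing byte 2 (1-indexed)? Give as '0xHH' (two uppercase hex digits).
After byte 1 (0xB5): reg=0xF1
After byte 2 (0x2C): reg=0x1D

Answer: 0x1D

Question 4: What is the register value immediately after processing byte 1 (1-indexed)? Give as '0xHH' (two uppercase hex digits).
Answer: 0xF1

Derivation:
After byte 1 (0xB5): reg=0xF1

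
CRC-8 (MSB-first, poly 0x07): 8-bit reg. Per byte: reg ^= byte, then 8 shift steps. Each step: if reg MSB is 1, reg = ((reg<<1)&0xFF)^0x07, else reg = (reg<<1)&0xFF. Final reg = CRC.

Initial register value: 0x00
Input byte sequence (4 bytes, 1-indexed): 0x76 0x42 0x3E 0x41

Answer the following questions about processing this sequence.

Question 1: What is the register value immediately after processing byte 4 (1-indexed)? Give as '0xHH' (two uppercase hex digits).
Answer: 0xF9

Derivation:
After byte 1 (0x76): reg=0x45
After byte 2 (0x42): reg=0x15
After byte 3 (0x3E): reg=0xD1
After byte 4 (0x41): reg=0xF9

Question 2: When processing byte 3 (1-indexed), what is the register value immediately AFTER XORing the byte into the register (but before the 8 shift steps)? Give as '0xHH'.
Register before byte 3: 0x15
Byte 3: 0x3E
0x15 XOR 0x3E = 0x2B

Answer: 0x2B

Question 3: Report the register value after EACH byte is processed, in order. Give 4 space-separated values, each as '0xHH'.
0x45 0x15 0xD1 0xF9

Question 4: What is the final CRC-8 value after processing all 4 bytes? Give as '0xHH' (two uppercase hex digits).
Answer: 0xF9

Derivation:
After byte 1 (0x76): reg=0x45
After byte 2 (0x42): reg=0x15
After byte 3 (0x3E): reg=0xD1
After byte 4 (0x41): reg=0xF9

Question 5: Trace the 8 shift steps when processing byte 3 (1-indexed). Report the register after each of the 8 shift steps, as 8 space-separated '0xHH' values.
Answer: 0x56 0xAC 0x5F 0xBE 0x7B 0xF6 0xEB 0xD1

Derivation:
After byte 1 (0x76): reg=0x45
After byte 2 (0x42): reg=0x15
Register before byte 3: 0x15
After XOR with byte 0x3E: 0x2B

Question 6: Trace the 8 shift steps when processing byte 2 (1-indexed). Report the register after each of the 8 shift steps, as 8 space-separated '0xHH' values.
Answer: 0x0E 0x1C 0x38 0x70 0xE0 0xC7 0x89 0x15

Derivation:
After byte 1 (0x76): reg=0x45
Register before byte 2: 0x45
After XOR with byte 0x42: 0x07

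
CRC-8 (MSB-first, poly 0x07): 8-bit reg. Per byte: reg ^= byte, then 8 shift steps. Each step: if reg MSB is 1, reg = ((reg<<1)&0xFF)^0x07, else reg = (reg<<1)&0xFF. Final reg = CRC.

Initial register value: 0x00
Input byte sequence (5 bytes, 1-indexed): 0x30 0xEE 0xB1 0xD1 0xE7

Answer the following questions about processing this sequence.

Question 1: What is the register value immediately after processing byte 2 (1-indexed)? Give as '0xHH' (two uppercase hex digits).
After byte 1 (0x30): reg=0x90
After byte 2 (0xEE): reg=0x7D

Answer: 0x7D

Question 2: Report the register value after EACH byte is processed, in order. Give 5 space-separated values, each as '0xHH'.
0x90 0x7D 0x6A 0x28 0x63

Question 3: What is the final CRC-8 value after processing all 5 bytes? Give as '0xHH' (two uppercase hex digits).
Answer: 0x63

Derivation:
After byte 1 (0x30): reg=0x90
After byte 2 (0xEE): reg=0x7D
After byte 3 (0xB1): reg=0x6A
After byte 4 (0xD1): reg=0x28
After byte 5 (0xE7): reg=0x63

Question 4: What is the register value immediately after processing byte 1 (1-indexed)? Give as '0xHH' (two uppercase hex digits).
Answer: 0x90

Derivation:
After byte 1 (0x30): reg=0x90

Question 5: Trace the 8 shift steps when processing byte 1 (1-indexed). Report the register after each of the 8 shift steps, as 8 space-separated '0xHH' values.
Answer: 0x60 0xC0 0x87 0x09 0x12 0x24 0x48 0x90

Derivation:
Register before byte 1: 0x00
After XOR with byte 0x30: 0x30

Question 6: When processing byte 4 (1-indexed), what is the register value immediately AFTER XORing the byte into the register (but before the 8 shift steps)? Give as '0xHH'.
Register before byte 4: 0x6A
Byte 4: 0xD1
0x6A XOR 0xD1 = 0xBB

Answer: 0xBB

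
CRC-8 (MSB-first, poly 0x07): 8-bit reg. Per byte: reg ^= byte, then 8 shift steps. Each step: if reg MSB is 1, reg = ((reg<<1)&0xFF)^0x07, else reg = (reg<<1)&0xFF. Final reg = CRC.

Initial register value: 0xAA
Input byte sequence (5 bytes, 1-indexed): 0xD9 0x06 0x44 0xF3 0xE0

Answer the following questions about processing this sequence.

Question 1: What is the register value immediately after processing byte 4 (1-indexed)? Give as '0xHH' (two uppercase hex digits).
After byte 1 (0xD9): reg=0x5E
After byte 2 (0x06): reg=0x8F
After byte 3 (0x44): reg=0x7F
After byte 4 (0xF3): reg=0xAD

Answer: 0xAD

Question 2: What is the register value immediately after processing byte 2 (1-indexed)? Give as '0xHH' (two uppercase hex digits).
Answer: 0x8F

Derivation:
After byte 1 (0xD9): reg=0x5E
After byte 2 (0x06): reg=0x8F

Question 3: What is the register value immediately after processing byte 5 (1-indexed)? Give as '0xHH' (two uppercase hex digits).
Answer: 0xE4

Derivation:
After byte 1 (0xD9): reg=0x5E
After byte 2 (0x06): reg=0x8F
After byte 3 (0x44): reg=0x7F
After byte 4 (0xF3): reg=0xAD
After byte 5 (0xE0): reg=0xE4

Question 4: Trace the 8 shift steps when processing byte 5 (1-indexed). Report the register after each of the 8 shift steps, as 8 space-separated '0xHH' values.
Answer: 0x9A 0x33 0x66 0xCC 0x9F 0x39 0x72 0xE4

Derivation:
After byte 1 (0xD9): reg=0x5E
After byte 2 (0x06): reg=0x8F
After byte 3 (0x44): reg=0x7F
After byte 4 (0xF3): reg=0xAD
Register before byte 5: 0xAD
After XOR with byte 0xE0: 0x4D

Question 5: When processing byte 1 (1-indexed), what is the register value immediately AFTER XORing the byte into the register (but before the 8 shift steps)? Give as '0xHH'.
Register before byte 1: 0xAA
Byte 1: 0xD9
0xAA XOR 0xD9 = 0x73

Answer: 0x73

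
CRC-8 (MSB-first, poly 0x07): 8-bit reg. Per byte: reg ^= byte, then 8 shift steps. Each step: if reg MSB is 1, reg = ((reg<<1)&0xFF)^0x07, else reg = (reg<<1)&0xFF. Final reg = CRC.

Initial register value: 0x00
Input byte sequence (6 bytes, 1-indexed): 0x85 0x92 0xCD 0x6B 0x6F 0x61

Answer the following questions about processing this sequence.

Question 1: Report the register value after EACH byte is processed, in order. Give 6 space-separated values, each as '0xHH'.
0x92 0x00 0x6D 0x12 0x74 0x6B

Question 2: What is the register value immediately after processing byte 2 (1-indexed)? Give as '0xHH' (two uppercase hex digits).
After byte 1 (0x85): reg=0x92
After byte 2 (0x92): reg=0x00

Answer: 0x00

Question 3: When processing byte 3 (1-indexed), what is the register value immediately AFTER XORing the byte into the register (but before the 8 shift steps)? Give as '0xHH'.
Answer: 0xCD

Derivation:
Register before byte 3: 0x00
Byte 3: 0xCD
0x00 XOR 0xCD = 0xCD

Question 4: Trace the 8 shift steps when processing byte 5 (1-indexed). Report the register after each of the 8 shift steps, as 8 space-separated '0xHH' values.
Answer: 0xFA 0xF3 0xE1 0xC5 0x8D 0x1D 0x3A 0x74

Derivation:
After byte 1 (0x85): reg=0x92
After byte 2 (0x92): reg=0x00
After byte 3 (0xCD): reg=0x6D
After byte 4 (0x6B): reg=0x12
Register before byte 5: 0x12
After XOR with byte 0x6F: 0x7D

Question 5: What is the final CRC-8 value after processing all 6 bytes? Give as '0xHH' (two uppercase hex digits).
After byte 1 (0x85): reg=0x92
After byte 2 (0x92): reg=0x00
After byte 3 (0xCD): reg=0x6D
After byte 4 (0x6B): reg=0x12
After byte 5 (0x6F): reg=0x74
After byte 6 (0x61): reg=0x6B

Answer: 0x6B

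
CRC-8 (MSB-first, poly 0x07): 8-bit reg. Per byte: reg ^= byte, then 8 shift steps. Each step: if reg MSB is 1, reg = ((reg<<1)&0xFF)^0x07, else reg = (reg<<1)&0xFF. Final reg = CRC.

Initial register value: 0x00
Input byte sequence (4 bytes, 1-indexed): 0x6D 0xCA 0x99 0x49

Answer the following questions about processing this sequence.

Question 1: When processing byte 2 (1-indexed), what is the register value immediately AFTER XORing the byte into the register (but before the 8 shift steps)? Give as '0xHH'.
Answer: 0xCE

Derivation:
Register before byte 2: 0x04
Byte 2: 0xCA
0x04 XOR 0xCA = 0xCE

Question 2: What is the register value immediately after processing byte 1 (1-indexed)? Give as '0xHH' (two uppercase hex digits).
After byte 1 (0x6D): reg=0x04

Answer: 0x04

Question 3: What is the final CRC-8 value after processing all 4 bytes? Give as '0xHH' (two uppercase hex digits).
Answer: 0x05

Derivation:
After byte 1 (0x6D): reg=0x04
After byte 2 (0xCA): reg=0x64
After byte 3 (0x99): reg=0xFD
After byte 4 (0x49): reg=0x05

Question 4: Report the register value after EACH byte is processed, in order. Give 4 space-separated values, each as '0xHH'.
0x04 0x64 0xFD 0x05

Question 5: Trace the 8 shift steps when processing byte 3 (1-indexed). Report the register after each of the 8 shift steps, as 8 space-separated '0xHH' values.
After byte 1 (0x6D): reg=0x04
After byte 2 (0xCA): reg=0x64
Register before byte 3: 0x64
After XOR with byte 0x99: 0xFD

Answer: 0xFD 0xFD 0xFD 0xFD 0xFD 0xFD 0xFD 0xFD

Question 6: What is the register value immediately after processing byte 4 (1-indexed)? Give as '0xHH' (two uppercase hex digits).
After byte 1 (0x6D): reg=0x04
After byte 2 (0xCA): reg=0x64
After byte 3 (0x99): reg=0xFD
After byte 4 (0x49): reg=0x05

Answer: 0x05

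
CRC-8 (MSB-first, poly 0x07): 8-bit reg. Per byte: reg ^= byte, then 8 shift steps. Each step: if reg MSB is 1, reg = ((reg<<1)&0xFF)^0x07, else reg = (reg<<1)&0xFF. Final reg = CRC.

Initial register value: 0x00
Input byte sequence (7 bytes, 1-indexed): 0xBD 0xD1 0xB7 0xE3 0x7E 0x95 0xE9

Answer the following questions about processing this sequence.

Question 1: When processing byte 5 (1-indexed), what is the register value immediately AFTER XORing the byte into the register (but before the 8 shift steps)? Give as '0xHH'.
Answer: 0xDF

Derivation:
Register before byte 5: 0xA1
Byte 5: 0x7E
0xA1 XOR 0x7E = 0xDF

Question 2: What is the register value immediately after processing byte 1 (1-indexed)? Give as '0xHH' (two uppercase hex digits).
After byte 1 (0xBD): reg=0x3A

Answer: 0x3A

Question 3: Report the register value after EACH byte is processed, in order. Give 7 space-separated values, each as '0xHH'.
0x3A 0x9F 0xD8 0xA1 0x13 0x9B 0x59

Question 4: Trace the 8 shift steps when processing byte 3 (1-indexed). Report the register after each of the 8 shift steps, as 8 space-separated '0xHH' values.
After byte 1 (0xBD): reg=0x3A
After byte 2 (0xD1): reg=0x9F
Register before byte 3: 0x9F
After XOR with byte 0xB7: 0x28

Answer: 0x50 0xA0 0x47 0x8E 0x1B 0x36 0x6C 0xD8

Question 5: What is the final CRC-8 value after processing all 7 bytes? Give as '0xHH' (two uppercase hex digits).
Answer: 0x59

Derivation:
After byte 1 (0xBD): reg=0x3A
After byte 2 (0xD1): reg=0x9F
After byte 3 (0xB7): reg=0xD8
After byte 4 (0xE3): reg=0xA1
After byte 5 (0x7E): reg=0x13
After byte 6 (0x95): reg=0x9B
After byte 7 (0xE9): reg=0x59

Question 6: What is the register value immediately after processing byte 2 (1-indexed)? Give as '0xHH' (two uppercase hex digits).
After byte 1 (0xBD): reg=0x3A
After byte 2 (0xD1): reg=0x9F

Answer: 0x9F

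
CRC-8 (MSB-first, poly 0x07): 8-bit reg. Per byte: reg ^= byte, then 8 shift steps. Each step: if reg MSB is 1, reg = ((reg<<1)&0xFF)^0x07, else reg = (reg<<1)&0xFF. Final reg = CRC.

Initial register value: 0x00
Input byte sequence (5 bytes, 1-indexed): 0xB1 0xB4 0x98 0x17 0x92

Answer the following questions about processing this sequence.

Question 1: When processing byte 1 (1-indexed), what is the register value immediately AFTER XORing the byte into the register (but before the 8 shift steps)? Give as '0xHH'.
Register before byte 1: 0x00
Byte 1: 0xB1
0x00 XOR 0xB1 = 0xB1

Answer: 0xB1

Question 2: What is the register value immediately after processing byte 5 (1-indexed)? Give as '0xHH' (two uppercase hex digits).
Answer: 0x50

Derivation:
After byte 1 (0xB1): reg=0x1E
After byte 2 (0xB4): reg=0x5F
After byte 3 (0x98): reg=0x5B
After byte 4 (0x17): reg=0xE3
After byte 5 (0x92): reg=0x50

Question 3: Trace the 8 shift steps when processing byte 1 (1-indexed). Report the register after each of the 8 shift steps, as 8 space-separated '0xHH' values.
Register before byte 1: 0x00
After XOR with byte 0xB1: 0xB1

Answer: 0x65 0xCA 0x93 0x21 0x42 0x84 0x0F 0x1E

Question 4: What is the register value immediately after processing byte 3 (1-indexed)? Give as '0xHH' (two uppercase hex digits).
Answer: 0x5B

Derivation:
After byte 1 (0xB1): reg=0x1E
After byte 2 (0xB4): reg=0x5F
After byte 3 (0x98): reg=0x5B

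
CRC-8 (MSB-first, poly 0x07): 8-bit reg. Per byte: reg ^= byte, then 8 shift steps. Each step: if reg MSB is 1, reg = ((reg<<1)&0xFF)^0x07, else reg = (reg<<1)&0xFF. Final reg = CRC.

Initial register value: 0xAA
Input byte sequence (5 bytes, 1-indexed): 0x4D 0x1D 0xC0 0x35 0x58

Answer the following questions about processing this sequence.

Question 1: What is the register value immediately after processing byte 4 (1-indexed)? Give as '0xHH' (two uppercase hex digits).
Answer: 0x53

Derivation:
After byte 1 (0x4D): reg=0xBB
After byte 2 (0x1D): reg=0x7B
After byte 3 (0xC0): reg=0x28
After byte 4 (0x35): reg=0x53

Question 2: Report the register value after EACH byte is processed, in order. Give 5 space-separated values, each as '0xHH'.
0xBB 0x7B 0x28 0x53 0x31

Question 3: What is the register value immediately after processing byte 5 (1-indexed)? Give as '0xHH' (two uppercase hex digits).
Answer: 0x31

Derivation:
After byte 1 (0x4D): reg=0xBB
After byte 2 (0x1D): reg=0x7B
After byte 3 (0xC0): reg=0x28
After byte 4 (0x35): reg=0x53
After byte 5 (0x58): reg=0x31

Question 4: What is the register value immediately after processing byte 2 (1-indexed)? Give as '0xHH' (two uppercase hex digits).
Answer: 0x7B

Derivation:
After byte 1 (0x4D): reg=0xBB
After byte 2 (0x1D): reg=0x7B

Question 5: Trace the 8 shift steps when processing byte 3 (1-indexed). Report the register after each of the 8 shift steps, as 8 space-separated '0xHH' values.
After byte 1 (0x4D): reg=0xBB
After byte 2 (0x1D): reg=0x7B
Register before byte 3: 0x7B
After XOR with byte 0xC0: 0xBB

Answer: 0x71 0xE2 0xC3 0x81 0x05 0x0A 0x14 0x28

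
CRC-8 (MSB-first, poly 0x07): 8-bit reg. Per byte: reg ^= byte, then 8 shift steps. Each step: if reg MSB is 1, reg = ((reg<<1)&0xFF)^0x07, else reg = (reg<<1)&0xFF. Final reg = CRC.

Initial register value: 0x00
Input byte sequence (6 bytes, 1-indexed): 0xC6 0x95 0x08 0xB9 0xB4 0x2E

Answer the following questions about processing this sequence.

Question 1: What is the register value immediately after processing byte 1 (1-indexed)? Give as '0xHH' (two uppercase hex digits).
After byte 1 (0xC6): reg=0x5C

Answer: 0x5C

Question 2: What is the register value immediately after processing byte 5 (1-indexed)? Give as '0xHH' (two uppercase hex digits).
Answer: 0xAA

Derivation:
After byte 1 (0xC6): reg=0x5C
After byte 2 (0x95): reg=0x71
After byte 3 (0x08): reg=0x68
After byte 4 (0xB9): reg=0x39
After byte 5 (0xB4): reg=0xAA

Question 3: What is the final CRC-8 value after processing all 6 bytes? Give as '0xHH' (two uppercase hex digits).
After byte 1 (0xC6): reg=0x5C
After byte 2 (0x95): reg=0x71
After byte 3 (0x08): reg=0x68
After byte 4 (0xB9): reg=0x39
After byte 5 (0xB4): reg=0xAA
After byte 6 (0x2E): reg=0x95

Answer: 0x95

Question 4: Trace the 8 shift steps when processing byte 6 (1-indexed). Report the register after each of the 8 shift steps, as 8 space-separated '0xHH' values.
Answer: 0x0F 0x1E 0x3C 0x78 0xF0 0xE7 0xC9 0x95

Derivation:
After byte 1 (0xC6): reg=0x5C
After byte 2 (0x95): reg=0x71
After byte 3 (0x08): reg=0x68
After byte 4 (0xB9): reg=0x39
After byte 5 (0xB4): reg=0xAA
Register before byte 6: 0xAA
After XOR with byte 0x2E: 0x84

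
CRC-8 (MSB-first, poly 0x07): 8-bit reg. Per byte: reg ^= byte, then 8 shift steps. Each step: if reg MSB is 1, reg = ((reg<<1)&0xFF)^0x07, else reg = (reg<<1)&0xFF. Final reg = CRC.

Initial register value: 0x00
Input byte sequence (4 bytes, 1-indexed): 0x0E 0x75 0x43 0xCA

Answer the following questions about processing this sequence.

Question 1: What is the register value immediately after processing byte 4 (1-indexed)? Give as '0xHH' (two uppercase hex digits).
After byte 1 (0x0E): reg=0x2A
After byte 2 (0x75): reg=0x9A
After byte 3 (0x43): reg=0x01
After byte 4 (0xCA): reg=0x7F

Answer: 0x7F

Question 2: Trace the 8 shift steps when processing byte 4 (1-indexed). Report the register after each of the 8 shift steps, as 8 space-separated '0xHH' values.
Answer: 0x91 0x25 0x4A 0x94 0x2F 0x5E 0xBC 0x7F

Derivation:
After byte 1 (0x0E): reg=0x2A
After byte 2 (0x75): reg=0x9A
After byte 3 (0x43): reg=0x01
Register before byte 4: 0x01
After XOR with byte 0xCA: 0xCB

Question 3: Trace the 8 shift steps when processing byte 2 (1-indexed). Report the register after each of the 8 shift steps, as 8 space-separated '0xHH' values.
Answer: 0xBE 0x7B 0xF6 0xEB 0xD1 0xA5 0x4D 0x9A

Derivation:
After byte 1 (0x0E): reg=0x2A
Register before byte 2: 0x2A
After XOR with byte 0x75: 0x5F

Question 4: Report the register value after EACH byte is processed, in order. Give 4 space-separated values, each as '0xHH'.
0x2A 0x9A 0x01 0x7F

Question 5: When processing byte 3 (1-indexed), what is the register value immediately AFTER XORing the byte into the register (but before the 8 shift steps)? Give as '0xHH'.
Answer: 0xD9

Derivation:
Register before byte 3: 0x9A
Byte 3: 0x43
0x9A XOR 0x43 = 0xD9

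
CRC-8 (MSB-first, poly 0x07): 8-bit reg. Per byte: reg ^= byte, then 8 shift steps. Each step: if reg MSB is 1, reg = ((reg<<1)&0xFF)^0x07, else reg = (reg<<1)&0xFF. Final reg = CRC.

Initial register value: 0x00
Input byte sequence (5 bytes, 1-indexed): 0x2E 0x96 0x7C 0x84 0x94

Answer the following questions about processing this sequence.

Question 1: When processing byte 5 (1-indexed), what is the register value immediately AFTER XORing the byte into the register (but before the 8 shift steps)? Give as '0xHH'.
Register before byte 5: 0x15
Byte 5: 0x94
0x15 XOR 0x94 = 0x81

Answer: 0x81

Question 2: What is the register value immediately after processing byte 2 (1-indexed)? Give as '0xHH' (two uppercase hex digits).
Answer: 0x93

Derivation:
After byte 1 (0x2E): reg=0xCA
After byte 2 (0x96): reg=0x93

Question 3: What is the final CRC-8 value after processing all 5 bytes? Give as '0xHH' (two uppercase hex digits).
Answer: 0x8E

Derivation:
After byte 1 (0x2E): reg=0xCA
After byte 2 (0x96): reg=0x93
After byte 3 (0x7C): reg=0x83
After byte 4 (0x84): reg=0x15
After byte 5 (0x94): reg=0x8E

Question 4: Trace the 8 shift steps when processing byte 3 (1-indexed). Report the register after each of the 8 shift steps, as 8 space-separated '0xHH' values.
Answer: 0xD9 0xB5 0x6D 0xDA 0xB3 0x61 0xC2 0x83

Derivation:
After byte 1 (0x2E): reg=0xCA
After byte 2 (0x96): reg=0x93
Register before byte 3: 0x93
After XOR with byte 0x7C: 0xEF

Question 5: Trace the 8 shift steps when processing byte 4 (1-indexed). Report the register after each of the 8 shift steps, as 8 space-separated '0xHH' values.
Answer: 0x0E 0x1C 0x38 0x70 0xE0 0xC7 0x89 0x15

Derivation:
After byte 1 (0x2E): reg=0xCA
After byte 2 (0x96): reg=0x93
After byte 3 (0x7C): reg=0x83
Register before byte 4: 0x83
After XOR with byte 0x84: 0x07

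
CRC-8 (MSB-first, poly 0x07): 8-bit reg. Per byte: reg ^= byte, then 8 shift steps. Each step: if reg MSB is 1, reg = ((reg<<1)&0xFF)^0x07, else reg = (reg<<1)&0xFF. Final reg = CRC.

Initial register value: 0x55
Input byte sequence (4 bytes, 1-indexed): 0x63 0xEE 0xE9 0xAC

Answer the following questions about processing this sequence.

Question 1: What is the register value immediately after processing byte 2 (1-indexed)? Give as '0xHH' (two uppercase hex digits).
Answer: 0x03

Derivation:
After byte 1 (0x63): reg=0x82
After byte 2 (0xEE): reg=0x03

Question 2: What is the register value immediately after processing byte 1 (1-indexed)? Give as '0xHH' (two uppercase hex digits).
After byte 1 (0x63): reg=0x82

Answer: 0x82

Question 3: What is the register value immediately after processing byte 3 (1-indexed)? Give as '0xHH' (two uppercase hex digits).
Answer: 0x98

Derivation:
After byte 1 (0x63): reg=0x82
After byte 2 (0xEE): reg=0x03
After byte 3 (0xE9): reg=0x98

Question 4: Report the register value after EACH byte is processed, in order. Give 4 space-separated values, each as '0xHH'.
0x82 0x03 0x98 0x8C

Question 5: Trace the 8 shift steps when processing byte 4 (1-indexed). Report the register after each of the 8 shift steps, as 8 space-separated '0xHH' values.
After byte 1 (0x63): reg=0x82
After byte 2 (0xEE): reg=0x03
After byte 3 (0xE9): reg=0x98
Register before byte 4: 0x98
After XOR with byte 0xAC: 0x34

Answer: 0x68 0xD0 0xA7 0x49 0x92 0x23 0x46 0x8C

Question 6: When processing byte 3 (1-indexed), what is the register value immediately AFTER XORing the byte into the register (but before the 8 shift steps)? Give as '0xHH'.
Answer: 0xEA

Derivation:
Register before byte 3: 0x03
Byte 3: 0xE9
0x03 XOR 0xE9 = 0xEA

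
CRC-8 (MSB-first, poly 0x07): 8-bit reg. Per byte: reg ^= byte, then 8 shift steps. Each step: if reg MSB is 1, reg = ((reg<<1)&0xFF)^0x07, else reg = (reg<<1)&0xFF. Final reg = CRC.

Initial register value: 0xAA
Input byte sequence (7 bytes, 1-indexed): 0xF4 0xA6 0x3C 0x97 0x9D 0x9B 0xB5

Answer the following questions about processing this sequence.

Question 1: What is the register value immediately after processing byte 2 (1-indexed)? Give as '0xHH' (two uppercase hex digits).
After byte 1 (0xF4): reg=0x9D
After byte 2 (0xA6): reg=0xA1

Answer: 0xA1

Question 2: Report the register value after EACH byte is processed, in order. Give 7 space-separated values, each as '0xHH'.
0x9D 0xA1 0xDA 0xE4 0x68 0xD7 0x29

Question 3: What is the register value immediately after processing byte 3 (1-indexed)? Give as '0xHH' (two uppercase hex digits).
Answer: 0xDA

Derivation:
After byte 1 (0xF4): reg=0x9D
After byte 2 (0xA6): reg=0xA1
After byte 3 (0x3C): reg=0xDA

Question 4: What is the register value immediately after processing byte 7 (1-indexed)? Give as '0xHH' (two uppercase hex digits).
After byte 1 (0xF4): reg=0x9D
After byte 2 (0xA6): reg=0xA1
After byte 3 (0x3C): reg=0xDA
After byte 4 (0x97): reg=0xE4
After byte 5 (0x9D): reg=0x68
After byte 6 (0x9B): reg=0xD7
After byte 7 (0xB5): reg=0x29

Answer: 0x29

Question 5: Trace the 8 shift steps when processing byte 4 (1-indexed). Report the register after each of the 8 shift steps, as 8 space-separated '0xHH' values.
Answer: 0x9A 0x33 0x66 0xCC 0x9F 0x39 0x72 0xE4

Derivation:
After byte 1 (0xF4): reg=0x9D
After byte 2 (0xA6): reg=0xA1
After byte 3 (0x3C): reg=0xDA
Register before byte 4: 0xDA
After XOR with byte 0x97: 0x4D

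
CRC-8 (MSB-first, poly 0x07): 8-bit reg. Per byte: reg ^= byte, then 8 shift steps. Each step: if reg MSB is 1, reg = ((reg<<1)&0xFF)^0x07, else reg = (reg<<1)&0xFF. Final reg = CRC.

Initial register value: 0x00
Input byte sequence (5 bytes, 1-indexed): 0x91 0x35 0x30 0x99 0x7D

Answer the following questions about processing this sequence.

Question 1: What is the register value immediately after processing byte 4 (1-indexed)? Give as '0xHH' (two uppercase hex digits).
After byte 1 (0x91): reg=0xFE
After byte 2 (0x35): reg=0x7F
After byte 3 (0x30): reg=0xEA
After byte 4 (0x99): reg=0x5E

Answer: 0x5E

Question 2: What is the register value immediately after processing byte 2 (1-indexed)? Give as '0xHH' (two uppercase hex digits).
After byte 1 (0x91): reg=0xFE
After byte 2 (0x35): reg=0x7F

Answer: 0x7F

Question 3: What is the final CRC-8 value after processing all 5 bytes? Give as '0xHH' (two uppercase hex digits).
After byte 1 (0x91): reg=0xFE
After byte 2 (0x35): reg=0x7F
After byte 3 (0x30): reg=0xEA
After byte 4 (0x99): reg=0x5E
After byte 5 (0x7D): reg=0xE9

Answer: 0xE9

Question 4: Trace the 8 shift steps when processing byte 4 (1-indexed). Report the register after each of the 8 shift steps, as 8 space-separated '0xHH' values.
After byte 1 (0x91): reg=0xFE
After byte 2 (0x35): reg=0x7F
After byte 3 (0x30): reg=0xEA
Register before byte 4: 0xEA
After XOR with byte 0x99: 0x73

Answer: 0xE6 0xCB 0x91 0x25 0x4A 0x94 0x2F 0x5E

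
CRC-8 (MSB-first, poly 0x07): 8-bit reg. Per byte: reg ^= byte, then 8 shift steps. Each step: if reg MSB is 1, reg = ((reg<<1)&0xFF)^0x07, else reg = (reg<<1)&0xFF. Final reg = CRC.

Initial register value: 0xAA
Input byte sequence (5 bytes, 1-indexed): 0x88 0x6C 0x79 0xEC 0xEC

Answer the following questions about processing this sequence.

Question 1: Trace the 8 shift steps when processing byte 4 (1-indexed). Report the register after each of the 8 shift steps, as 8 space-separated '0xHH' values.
Answer: 0x30 0x60 0xC0 0x87 0x09 0x12 0x24 0x48

Derivation:
After byte 1 (0x88): reg=0xEE
After byte 2 (0x6C): reg=0x87
After byte 3 (0x79): reg=0xF4
Register before byte 4: 0xF4
After XOR with byte 0xEC: 0x18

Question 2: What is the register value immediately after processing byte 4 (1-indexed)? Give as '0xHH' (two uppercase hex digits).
After byte 1 (0x88): reg=0xEE
After byte 2 (0x6C): reg=0x87
After byte 3 (0x79): reg=0xF4
After byte 4 (0xEC): reg=0x48

Answer: 0x48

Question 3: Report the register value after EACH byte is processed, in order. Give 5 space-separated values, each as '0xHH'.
0xEE 0x87 0xF4 0x48 0x75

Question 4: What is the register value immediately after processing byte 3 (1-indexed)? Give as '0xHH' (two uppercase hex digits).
After byte 1 (0x88): reg=0xEE
After byte 2 (0x6C): reg=0x87
After byte 3 (0x79): reg=0xF4

Answer: 0xF4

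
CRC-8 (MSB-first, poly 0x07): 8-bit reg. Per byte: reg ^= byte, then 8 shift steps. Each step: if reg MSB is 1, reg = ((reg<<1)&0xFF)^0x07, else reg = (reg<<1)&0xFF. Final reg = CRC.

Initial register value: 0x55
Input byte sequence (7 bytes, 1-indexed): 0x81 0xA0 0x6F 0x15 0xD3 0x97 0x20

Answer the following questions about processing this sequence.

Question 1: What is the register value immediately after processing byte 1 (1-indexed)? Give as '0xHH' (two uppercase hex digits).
After byte 1 (0x81): reg=0x22

Answer: 0x22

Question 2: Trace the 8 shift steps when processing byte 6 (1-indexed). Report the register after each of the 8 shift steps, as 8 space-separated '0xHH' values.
After byte 1 (0x81): reg=0x22
After byte 2 (0xA0): reg=0x87
After byte 3 (0x6F): reg=0x96
After byte 4 (0x15): reg=0x80
After byte 5 (0xD3): reg=0xBE
Register before byte 6: 0xBE
After XOR with byte 0x97: 0x29

Answer: 0x52 0xA4 0x4F 0x9E 0x3B 0x76 0xEC 0xDF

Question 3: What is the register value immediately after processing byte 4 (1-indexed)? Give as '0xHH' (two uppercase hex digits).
Answer: 0x80

Derivation:
After byte 1 (0x81): reg=0x22
After byte 2 (0xA0): reg=0x87
After byte 3 (0x6F): reg=0x96
After byte 4 (0x15): reg=0x80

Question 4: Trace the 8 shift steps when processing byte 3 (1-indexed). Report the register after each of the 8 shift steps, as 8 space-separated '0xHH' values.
Answer: 0xD7 0xA9 0x55 0xAA 0x53 0xA6 0x4B 0x96

Derivation:
After byte 1 (0x81): reg=0x22
After byte 2 (0xA0): reg=0x87
Register before byte 3: 0x87
After XOR with byte 0x6F: 0xE8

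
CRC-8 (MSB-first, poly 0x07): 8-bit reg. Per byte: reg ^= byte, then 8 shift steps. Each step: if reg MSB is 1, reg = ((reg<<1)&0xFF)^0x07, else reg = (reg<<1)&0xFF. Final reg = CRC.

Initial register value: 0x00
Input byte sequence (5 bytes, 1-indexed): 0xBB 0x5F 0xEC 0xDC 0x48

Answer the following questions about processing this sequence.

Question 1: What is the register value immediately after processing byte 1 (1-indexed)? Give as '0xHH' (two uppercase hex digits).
Answer: 0x28

Derivation:
After byte 1 (0xBB): reg=0x28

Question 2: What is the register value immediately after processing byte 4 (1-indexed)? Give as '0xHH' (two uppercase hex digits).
Answer: 0xD4

Derivation:
After byte 1 (0xBB): reg=0x28
After byte 2 (0x5F): reg=0x42
After byte 3 (0xEC): reg=0x43
After byte 4 (0xDC): reg=0xD4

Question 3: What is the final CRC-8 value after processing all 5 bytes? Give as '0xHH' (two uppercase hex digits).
Answer: 0xDD

Derivation:
After byte 1 (0xBB): reg=0x28
After byte 2 (0x5F): reg=0x42
After byte 3 (0xEC): reg=0x43
After byte 4 (0xDC): reg=0xD4
After byte 5 (0x48): reg=0xDD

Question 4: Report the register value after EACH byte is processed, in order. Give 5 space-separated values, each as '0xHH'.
0x28 0x42 0x43 0xD4 0xDD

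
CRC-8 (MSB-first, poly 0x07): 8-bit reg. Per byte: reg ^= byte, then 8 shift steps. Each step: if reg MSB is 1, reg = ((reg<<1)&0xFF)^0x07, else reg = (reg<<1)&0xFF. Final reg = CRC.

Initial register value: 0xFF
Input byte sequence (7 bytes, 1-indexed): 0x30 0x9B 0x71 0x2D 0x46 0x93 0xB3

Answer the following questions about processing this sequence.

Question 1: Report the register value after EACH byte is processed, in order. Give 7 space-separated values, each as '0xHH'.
0x63 0xE6 0xEC 0x49 0x2D 0x33 0x89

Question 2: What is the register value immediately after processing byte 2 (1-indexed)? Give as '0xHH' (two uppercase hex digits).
Answer: 0xE6

Derivation:
After byte 1 (0x30): reg=0x63
After byte 2 (0x9B): reg=0xE6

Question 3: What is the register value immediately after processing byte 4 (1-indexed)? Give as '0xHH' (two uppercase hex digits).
Answer: 0x49

Derivation:
After byte 1 (0x30): reg=0x63
After byte 2 (0x9B): reg=0xE6
After byte 3 (0x71): reg=0xEC
After byte 4 (0x2D): reg=0x49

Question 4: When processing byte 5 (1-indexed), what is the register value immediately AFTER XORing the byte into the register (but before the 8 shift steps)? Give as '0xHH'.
Answer: 0x0F

Derivation:
Register before byte 5: 0x49
Byte 5: 0x46
0x49 XOR 0x46 = 0x0F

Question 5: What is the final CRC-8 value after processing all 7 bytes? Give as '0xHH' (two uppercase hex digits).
After byte 1 (0x30): reg=0x63
After byte 2 (0x9B): reg=0xE6
After byte 3 (0x71): reg=0xEC
After byte 4 (0x2D): reg=0x49
After byte 5 (0x46): reg=0x2D
After byte 6 (0x93): reg=0x33
After byte 7 (0xB3): reg=0x89

Answer: 0x89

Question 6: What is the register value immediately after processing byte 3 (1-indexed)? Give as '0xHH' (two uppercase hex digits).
Answer: 0xEC

Derivation:
After byte 1 (0x30): reg=0x63
After byte 2 (0x9B): reg=0xE6
After byte 3 (0x71): reg=0xEC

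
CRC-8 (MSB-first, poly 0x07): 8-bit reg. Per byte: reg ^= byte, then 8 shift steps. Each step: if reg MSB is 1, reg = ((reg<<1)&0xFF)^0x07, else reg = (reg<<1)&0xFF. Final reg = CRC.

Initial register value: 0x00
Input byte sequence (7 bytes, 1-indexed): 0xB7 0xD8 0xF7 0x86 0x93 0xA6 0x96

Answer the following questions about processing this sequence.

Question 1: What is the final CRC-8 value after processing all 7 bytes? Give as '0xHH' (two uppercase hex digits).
Answer: 0x5C

Derivation:
After byte 1 (0xB7): reg=0x0C
After byte 2 (0xD8): reg=0x22
After byte 3 (0xF7): reg=0x25
After byte 4 (0x86): reg=0x60
After byte 5 (0x93): reg=0xD7
After byte 6 (0xA6): reg=0x50
After byte 7 (0x96): reg=0x5C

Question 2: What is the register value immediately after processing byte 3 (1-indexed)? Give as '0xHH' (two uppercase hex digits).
After byte 1 (0xB7): reg=0x0C
After byte 2 (0xD8): reg=0x22
After byte 3 (0xF7): reg=0x25

Answer: 0x25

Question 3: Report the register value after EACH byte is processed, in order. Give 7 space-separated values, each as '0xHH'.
0x0C 0x22 0x25 0x60 0xD7 0x50 0x5C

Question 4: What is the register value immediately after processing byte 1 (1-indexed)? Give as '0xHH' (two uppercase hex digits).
After byte 1 (0xB7): reg=0x0C

Answer: 0x0C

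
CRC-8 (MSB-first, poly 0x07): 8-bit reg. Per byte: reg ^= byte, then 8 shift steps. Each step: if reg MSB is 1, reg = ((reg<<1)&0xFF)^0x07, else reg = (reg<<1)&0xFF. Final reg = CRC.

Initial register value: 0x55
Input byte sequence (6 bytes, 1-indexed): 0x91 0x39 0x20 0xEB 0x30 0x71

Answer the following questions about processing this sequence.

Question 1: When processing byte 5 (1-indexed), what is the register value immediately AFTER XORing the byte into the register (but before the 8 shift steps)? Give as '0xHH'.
Register before byte 5: 0x18
Byte 5: 0x30
0x18 XOR 0x30 = 0x28

Answer: 0x28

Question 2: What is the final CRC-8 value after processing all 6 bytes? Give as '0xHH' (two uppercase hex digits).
Answer: 0x56

Derivation:
After byte 1 (0x91): reg=0x52
After byte 2 (0x39): reg=0x16
After byte 3 (0x20): reg=0x82
After byte 4 (0xEB): reg=0x18
After byte 5 (0x30): reg=0xD8
After byte 6 (0x71): reg=0x56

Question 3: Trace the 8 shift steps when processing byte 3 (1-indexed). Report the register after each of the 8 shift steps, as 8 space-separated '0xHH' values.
Answer: 0x6C 0xD8 0xB7 0x69 0xD2 0xA3 0x41 0x82

Derivation:
After byte 1 (0x91): reg=0x52
After byte 2 (0x39): reg=0x16
Register before byte 3: 0x16
After XOR with byte 0x20: 0x36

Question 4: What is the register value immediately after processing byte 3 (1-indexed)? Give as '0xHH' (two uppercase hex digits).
Answer: 0x82

Derivation:
After byte 1 (0x91): reg=0x52
After byte 2 (0x39): reg=0x16
After byte 3 (0x20): reg=0x82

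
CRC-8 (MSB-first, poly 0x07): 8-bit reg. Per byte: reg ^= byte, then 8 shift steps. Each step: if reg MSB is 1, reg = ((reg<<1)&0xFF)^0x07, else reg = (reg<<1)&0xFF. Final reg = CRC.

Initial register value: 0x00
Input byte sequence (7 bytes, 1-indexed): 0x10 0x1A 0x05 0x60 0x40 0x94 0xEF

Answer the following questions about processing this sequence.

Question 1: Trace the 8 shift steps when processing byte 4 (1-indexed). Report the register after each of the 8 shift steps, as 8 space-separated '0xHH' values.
Answer: 0x18 0x30 0x60 0xC0 0x87 0x09 0x12 0x24

Derivation:
After byte 1 (0x10): reg=0x70
After byte 2 (0x1A): reg=0x11
After byte 3 (0x05): reg=0x6C
Register before byte 4: 0x6C
After XOR with byte 0x60: 0x0C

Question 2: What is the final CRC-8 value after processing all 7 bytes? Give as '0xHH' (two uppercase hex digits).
Answer: 0x58

Derivation:
After byte 1 (0x10): reg=0x70
After byte 2 (0x1A): reg=0x11
After byte 3 (0x05): reg=0x6C
After byte 4 (0x60): reg=0x24
After byte 5 (0x40): reg=0x3B
After byte 6 (0x94): reg=0x44
After byte 7 (0xEF): reg=0x58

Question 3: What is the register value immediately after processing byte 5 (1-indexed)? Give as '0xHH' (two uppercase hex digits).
Answer: 0x3B

Derivation:
After byte 1 (0x10): reg=0x70
After byte 2 (0x1A): reg=0x11
After byte 3 (0x05): reg=0x6C
After byte 4 (0x60): reg=0x24
After byte 5 (0x40): reg=0x3B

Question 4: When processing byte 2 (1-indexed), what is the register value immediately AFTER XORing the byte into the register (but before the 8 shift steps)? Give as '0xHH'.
Register before byte 2: 0x70
Byte 2: 0x1A
0x70 XOR 0x1A = 0x6A

Answer: 0x6A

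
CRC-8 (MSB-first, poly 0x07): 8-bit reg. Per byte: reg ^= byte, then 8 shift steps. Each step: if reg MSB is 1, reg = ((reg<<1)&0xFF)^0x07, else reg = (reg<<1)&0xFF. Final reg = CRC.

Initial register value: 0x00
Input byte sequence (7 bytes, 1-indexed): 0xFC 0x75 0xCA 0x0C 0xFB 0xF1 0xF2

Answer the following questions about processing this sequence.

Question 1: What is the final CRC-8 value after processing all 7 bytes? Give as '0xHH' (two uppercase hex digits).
After byte 1 (0xFC): reg=0xFA
After byte 2 (0x75): reg=0xA4
After byte 3 (0xCA): reg=0x0D
After byte 4 (0x0C): reg=0x07
After byte 5 (0xFB): reg=0xFA
After byte 6 (0xF1): reg=0x31
After byte 7 (0xF2): reg=0x47

Answer: 0x47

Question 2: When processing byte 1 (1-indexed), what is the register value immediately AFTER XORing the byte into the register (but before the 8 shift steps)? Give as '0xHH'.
Register before byte 1: 0x00
Byte 1: 0xFC
0x00 XOR 0xFC = 0xFC

Answer: 0xFC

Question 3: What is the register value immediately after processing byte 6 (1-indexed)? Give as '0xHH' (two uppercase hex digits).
After byte 1 (0xFC): reg=0xFA
After byte 2 (0x75): reg=0xA4
After byte 3 (0xCA): reg=0x0D
After byte 4 (0x0C): reg=0x07
After byte 5 (0xFB): reg=0xFA
After byte 6 (0xF1): reg=0x31

Answer: 0x31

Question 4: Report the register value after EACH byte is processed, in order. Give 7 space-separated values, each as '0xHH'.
0xFA 0xA4 0x0D 0x07 0xFA 0x31 0x47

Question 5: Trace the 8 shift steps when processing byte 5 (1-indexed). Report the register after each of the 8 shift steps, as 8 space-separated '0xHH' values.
Answer: 0xFF 0xF9 0xF5 0xED 0xDD 0xBD 0x7D 0xFA

Derivation:
After byte 1 (0xFC): reg=0xFA
After byte 2 (0x75): reg=0xA4
After byte 3 (0xCA): reg=0x0D
After byte 4 (0x0C): reg=0x07
Register before byte 5: 0x07
After XOR with byte 0xFB: 0xFC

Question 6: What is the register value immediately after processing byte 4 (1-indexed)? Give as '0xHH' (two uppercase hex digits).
After byte 1 (0xFC): reg=0xFA
After byte 2 (0x75): reg=0xA4
After byte 3 (0xCA): reg=0x0D
After byte 4 (0x0C): reg=0x07

Answer: 0x07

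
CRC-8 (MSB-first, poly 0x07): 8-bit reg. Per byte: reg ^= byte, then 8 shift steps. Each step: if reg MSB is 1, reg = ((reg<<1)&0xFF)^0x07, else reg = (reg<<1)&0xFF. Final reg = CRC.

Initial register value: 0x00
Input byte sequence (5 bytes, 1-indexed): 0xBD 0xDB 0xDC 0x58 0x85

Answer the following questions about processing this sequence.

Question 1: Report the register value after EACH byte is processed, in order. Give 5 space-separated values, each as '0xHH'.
0x3A 0xA9 0x4C 0x6C 0x91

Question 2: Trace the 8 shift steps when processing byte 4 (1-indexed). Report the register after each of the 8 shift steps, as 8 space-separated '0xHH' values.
After byte 1 (0xBD): reg=0x3A
After byte 2 (0xDB): reg=0xA9
After byte 3 (0xDC): reg=0x4C
Register before byte 4: 0x4C
After XOR with byte 0x58: 0x14

Answer: 0x28 0x50 0xA0 0x47 0x8E 0x1B 0x36 0x6C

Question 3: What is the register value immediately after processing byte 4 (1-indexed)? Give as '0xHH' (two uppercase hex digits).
After byte 1 (0xBD): reg=0x3A
After byte 2 (0xDB): reg=0xA9
After byte 3 (0xDC): reg=0x4C
After byte 4 (0x58): reg=0x6C

Answer: 0x6C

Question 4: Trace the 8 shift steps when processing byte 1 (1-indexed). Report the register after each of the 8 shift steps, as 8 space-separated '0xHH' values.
Answer: 0x7D 0xFA 0xF3 0xE1 0xC5 0x8D 0x1D 0x3A

Derivation:
Register before byte 1: 0x00
After XOR with byte 0xBD: 0xBD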